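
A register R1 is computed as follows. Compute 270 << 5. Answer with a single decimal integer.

270 = 00000100001110
shift left by 5 → 10000111000000 = 8640
(equivalently, 270 × 2^5 = 270 × 32)

8640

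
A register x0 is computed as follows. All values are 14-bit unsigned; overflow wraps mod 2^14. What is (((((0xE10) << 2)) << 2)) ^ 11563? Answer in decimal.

3115

0xE10 = 00111000010000
→ << 2 (mod 2^14) → 11100001000000 = 14400
→ << 2 (mod 2^14) → 10000100000000 = 8448
11563 = 10110100101011
→ ^ → 00110000101011 = 3115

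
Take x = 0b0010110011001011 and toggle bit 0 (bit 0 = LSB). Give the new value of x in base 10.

11466

x = 0010110011001011
bit 0 is currently 1; toggle it via x ^ (1 << 0) = x ^ 1
→ 0010110011001010 = 11466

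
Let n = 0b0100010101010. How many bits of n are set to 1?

n = 100010101010
Count the 1s: 1 + 1 + 1 + 1 + 1 = 5

5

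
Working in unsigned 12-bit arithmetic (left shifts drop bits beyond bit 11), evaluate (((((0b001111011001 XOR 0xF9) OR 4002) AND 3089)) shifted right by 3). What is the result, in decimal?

0b001111011001 = 001111011001
0xF9 = 000011111001
→ XOR → 001100100000 = 800
4002 = 111110100010
→ OR → 111110100010 = 4002
3089 = 110000010001
→ AND → 110000000000 = 3072
→ shifted right by 3 → 000110000000 = 384

384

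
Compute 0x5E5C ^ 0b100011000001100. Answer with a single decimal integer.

0x5E5C = 101111001011100
b = 100011000001100
XOR → 001100001010000 = 6224

6224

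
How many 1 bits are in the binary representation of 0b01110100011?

n = 1110100011
Count the 1s: 1 + 1 + 1 + 1 + 1 + 1 = 6

6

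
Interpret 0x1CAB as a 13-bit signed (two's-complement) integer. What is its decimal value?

pattern = 1110010101011 (MSB is 1 ⇒ negative)
Invert: 0001101010100, add 1 → 0001101010101 = 853, so the value is -853.
(Equivalently: 7339 - 2^13 = 7339 - 8192 = -853.)

-853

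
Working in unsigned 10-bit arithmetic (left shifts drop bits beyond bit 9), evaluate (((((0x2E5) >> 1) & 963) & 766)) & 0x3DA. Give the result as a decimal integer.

0x2E5 = 1011100101
→ >> 1 → 0101110010 = 370
963 = 1111000011
→ & → 0101000010 = 322
766 = 1011111110
→ & → 0001000010 = 66
0x3DA = 1111011010
→ & → 0001000010 = 66

66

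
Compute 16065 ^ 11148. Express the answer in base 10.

16065 = 11111011000001
11148 = 10101110001100
XOR → 01010101001101 = 5453

5453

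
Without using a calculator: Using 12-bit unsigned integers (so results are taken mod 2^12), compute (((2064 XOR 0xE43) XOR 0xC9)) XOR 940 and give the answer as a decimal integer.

2064 = 100000010000
0xE43 = 111001000011
→ XOR → 011001010011 = 1619
0xC9 = 000011001001
→ XOR → 011010011010 = 1690
940 = 001110101100
→ XOR → 010100110110 = 1334

1334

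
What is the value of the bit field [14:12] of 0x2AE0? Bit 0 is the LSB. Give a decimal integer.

v = 010101011100000
Shift right by 12: 010
Mask low 3 bits: 010 = 2

2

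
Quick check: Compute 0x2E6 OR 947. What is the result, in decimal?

1015

0x2E6 = 1011100110
947 = 1110110011
 OR → 1111110111 = 1015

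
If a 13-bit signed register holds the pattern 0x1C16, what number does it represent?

pattern = 1110000010110 (MSB is 1 ⇒ negative)
Invert: 0001111101001, add 1 → 0001111101010 = 1002, so the value is -1002.
(Equivalently: 7190 - 2^13 = 7190 - 8192 = -1002.)

-1002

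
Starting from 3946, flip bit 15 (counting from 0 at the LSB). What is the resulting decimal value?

x = 0000111101101010
bit 15 is currently 0; toggle it via x ^ (1 << 15) = x ^ 32768
→ 1000111101101010 = 36714

36714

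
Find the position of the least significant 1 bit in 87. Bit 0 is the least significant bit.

87 = 1010111
Trailing zeros: 0, so the lowest set bit is bit 0 (value 1).

0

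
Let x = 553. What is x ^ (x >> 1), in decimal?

x = 1000101001 = 553
x>>1 = 0100010100
XOR  = 1100111101 = 829
(x ^ (x >> 1) gives the standard binary-reflected Gray code of x.)

829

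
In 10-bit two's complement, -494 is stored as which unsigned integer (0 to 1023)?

494 in 10 bits: 0111101110
Invert: 1000010001
Add 1:  1000010010 = 530
(Check: 2^10 - 494 = 1024 - 494 = 530.)

530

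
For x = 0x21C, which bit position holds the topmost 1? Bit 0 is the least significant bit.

0x21C = 1000011100
The topmost 1 is at position 9 (since 2^9 = 512 ≤ 540 < 1024).

9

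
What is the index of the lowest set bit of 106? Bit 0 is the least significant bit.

1

106 = 1101010
Trailing zeros: 1, so the lowest set bit is bit 1 (value 2).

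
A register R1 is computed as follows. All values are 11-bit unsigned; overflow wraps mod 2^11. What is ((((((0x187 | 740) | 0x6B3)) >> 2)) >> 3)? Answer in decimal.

0x187 = 00110000111
740 = 01011100100
→ | → 01111100111 = 999
0x6B3 = 11010110011
→ | → 11111110111 = 2039
→ >> 2 → 00111111101 = 509
→ >> 3 → 00000111111 = 63

63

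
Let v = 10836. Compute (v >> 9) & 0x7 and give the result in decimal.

v = 10101001010100
Shift right by 9: 10101
Mask low 3 bits: 101 = 5

5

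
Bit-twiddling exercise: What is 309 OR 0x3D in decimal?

317

309 = 100110101
0x3D = 000111101
 OR → 100111101 = 317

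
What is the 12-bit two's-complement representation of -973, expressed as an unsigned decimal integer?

973 in 12 bits: 001111001101
Invert: 110000110010
Add 1:  110000110011 = 3123
(Check: 2^12 - 973 = 4096 - 973 = 3123.)

3123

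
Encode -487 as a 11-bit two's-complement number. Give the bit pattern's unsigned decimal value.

487 in 11 bits: 00111100111
Invert: 11000011000
Add 1:  11000011001 = 1561
(Check: 2^11 - 487 = 2048 - 487 = 1561.)

1561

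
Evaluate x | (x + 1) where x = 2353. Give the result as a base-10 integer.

x = 100100110001 = 2353
x + 1 = 100100110010
OR    = 100100110011 = 2355
(x | (x + 1) sets the lowest cleared bit.)

2355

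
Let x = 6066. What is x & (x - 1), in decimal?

6064

x = 1011110110010 = 6066
x - 1 = 1011110110001
AND   = 1011110110000 = 6064
(x & (x - 1) clears the lowest set bit of x.)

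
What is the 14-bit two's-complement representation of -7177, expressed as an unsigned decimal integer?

9207

7177 in 14 bits: 01110000001001
Invert: 10001111110110
Add 1:  10001111110111 = 9207
(Check: 2^14 - 7177 = 16384 - 7177 = 9207.)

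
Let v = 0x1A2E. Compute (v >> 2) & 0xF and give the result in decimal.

v = 01101000101110
Shift right by 2: 011010001011
Mask low 4 bits: 1011 = 11

11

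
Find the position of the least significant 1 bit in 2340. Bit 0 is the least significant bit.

2340 = 100100100100
Trailing zeros: 2, so the lowest set bit is bit 2 (value 4).

2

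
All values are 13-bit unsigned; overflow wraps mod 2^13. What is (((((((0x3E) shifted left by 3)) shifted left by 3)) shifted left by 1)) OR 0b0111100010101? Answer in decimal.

7957

0x3E = 0000000111110
→ shifted left by 3 (mod 2^13) → 0000111110000 = 496
→ shifted left by 3 (mod 2^13) → 0111110000000 = 3968
→ shifted left by 1 (mod 2^13) → 1111100000000 = 7936
0b0111100010101 = 0111100010101
→ OR → 1111100010101 = 7957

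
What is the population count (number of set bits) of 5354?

5354 = 1010011101010
Count the 1s: 1 + 1 + 1 + 1 + 1 + 1 + 1 = 7

7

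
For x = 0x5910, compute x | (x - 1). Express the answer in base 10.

x = 101100100010000 = 22800
x - 1 = 101100100001111
OR    = 101100100011111 = 22815
(x | (x - 1) sets all bits below the lowest set bit.)

22815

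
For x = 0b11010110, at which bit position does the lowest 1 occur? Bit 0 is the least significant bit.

0b11010110 = 11010110
Trailing zeros: 1, so the lowest set bit is bit 1 (value 2).

1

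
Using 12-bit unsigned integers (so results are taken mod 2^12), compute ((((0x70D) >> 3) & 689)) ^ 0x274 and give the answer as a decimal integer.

0x70D = 011100001101
→ >> 3 → 000011100001 = 225
689 = 001010110001
→ & → 000010100001 = 161
0x274 = 001001110100
→ ^ → 001011010101 = 725

725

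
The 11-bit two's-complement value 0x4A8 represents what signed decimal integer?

pattern = 10010101000 (MSB is 1 ⇒ negative)
Invert: 01101010111, add 1 → 01101011000 = 856, so the value is -856.
(Equivalently: 1192 - 2^11 = 1192 - 2048 = -856.)

-856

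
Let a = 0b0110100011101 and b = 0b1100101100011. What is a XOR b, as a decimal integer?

5246

a = 0110100011101
b = 1100101100011
XOR → 1010001111110 = 5246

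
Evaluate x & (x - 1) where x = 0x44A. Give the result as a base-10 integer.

1096

x = 10001001010 = 1098
x - 1 = 10001001001
AND   = 10001001000 = 1096
(x & (x - 1) clears the lowest set bit of x.)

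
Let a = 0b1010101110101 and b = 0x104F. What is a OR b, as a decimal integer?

a = 1010101110101
0x104F = 1000001001111
 OR → 1010101111111 = 5503

5503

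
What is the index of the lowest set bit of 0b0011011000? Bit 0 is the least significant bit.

0b0011011000 = 11011000
Trailing zeros: 3, so the lowest set bit is bit 3 (value 8).

3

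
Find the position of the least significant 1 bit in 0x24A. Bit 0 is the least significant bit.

1

0x24A = 1001001010
Trailing zeros: 1, so the lowest set bit is bit 1 (value 2).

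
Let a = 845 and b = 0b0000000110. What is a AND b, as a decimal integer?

845 = 1101001101
b = 0000000110
AND → 0000000100 = 4

4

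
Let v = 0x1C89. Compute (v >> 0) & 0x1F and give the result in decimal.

v = 01110010001001
Shift right by 0: 01110010001001
Mask low 5 bits: 01001 = 9

9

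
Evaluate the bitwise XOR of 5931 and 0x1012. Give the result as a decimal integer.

5931 = 1011100101011
0x1012 = 1000000010010
XOR → 0011100111001 = 1849

1849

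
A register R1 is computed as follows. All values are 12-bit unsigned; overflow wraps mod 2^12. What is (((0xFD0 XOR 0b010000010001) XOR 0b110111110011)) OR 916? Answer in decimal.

0xFD0 = 111111010000
0b010000010001 = 010000010001
→ XOR → 101111000001 = 3009
0b110111110011 = 110111110011
→ XOR → 011000110010 = 1586
916 = 001110010100
→ OR → 011110110110 = 1974

1974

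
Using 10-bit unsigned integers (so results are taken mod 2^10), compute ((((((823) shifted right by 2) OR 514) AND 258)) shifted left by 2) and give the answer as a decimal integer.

8

823 = 1100110111
→ shifted right by 2 → 0011001101 = 205
514 = 1000000010
→ OR → 1011001111 = 719
258 = 0100000010
→ AND → 0000000010 = 2
→ shifted left by 2 (mod 2^10) → 0000001000 = 8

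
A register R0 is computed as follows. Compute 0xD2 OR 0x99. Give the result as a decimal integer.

0xD2 = 11010010
0x99 = 10011001
 OR → 11011011 = 219

219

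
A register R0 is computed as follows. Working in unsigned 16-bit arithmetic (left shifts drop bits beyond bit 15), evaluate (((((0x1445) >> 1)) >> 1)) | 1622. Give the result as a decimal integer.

1879

0x1445 = 0001010001000101
→ >> 1 → 0000101000100010 = 2594
→ >> 1 → 0000010100010001 = 1297
1622 = 0000011001010110
→ | → 0000011101010111 = 1879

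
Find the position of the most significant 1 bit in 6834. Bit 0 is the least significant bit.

12

6834 = 1101010110010
The topmost 1 is at position 12 (since 2^12 = 4096 ≤ 6834 < 8192).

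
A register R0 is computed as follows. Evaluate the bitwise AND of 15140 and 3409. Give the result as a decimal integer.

15140 = 11101100100100
3409 = 00110101010001
AND → 00100100000000 = 2304

2304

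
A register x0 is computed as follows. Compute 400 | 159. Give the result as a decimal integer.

400 = 110010000
159 = 010011111
 OR → 110011111 = 415

415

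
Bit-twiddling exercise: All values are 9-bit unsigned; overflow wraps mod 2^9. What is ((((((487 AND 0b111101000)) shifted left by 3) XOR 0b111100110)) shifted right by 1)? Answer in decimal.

115

487 = 111100111
0b111101000 = 111101000
→ AND → 111100000 = 480
→ shifted left by 3 (mod 2^9) → 100000000 = 256
0b111100110 = 111100110
→ XOR → 011100110 = 230
→ shifted right by 1 → 001110011 = 115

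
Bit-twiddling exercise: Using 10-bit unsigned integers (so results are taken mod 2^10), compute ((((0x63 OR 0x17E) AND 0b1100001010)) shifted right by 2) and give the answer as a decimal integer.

0x63 = 0001100011
0x17E = 0101111110
→ OR → 0101111111 = 383
0b1100001010 = 1100001010
→ AND → 0100001010 = 266
→ shifted right by 2 → 0001000010 = 66

66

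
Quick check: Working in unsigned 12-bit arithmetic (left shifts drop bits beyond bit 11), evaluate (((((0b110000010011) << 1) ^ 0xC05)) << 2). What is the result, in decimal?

0b110000010011 = 110000010011
→ << 1 (mod 2^12) → 100000100110 = 2086
0xC05 = 110000000101
→ ^ → 010000100011 = 1059
→ << 2 (mod 2^12) → 000010001100 = 140

140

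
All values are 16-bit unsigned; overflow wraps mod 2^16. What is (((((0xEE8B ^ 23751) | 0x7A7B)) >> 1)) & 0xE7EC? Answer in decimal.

0xEE8B = 1110111010001011
23751 = 0101110011000111
→ ^ → 1011001001001100 = 45644
0x7A7B = 0111101001111011
→ | → 1111101001111111 = 64127
→ >> 1 → 0111110100111111 = 32063
0xE7EC = 1110011111101100
→ & → 0110010100101100 = 25900

25900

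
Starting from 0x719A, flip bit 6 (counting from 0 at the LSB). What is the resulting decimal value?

29146

x = 111000110011010
bit 6 is currently 0; toggle it via x ^ (1 << 6) = x ^ 64
→ 111000111011010 = 29146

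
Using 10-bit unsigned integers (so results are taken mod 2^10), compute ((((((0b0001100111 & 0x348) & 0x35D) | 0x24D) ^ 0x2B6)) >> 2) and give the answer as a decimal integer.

0b0001100111 = 0001100111
0x348 = 1101001000
→ & → 0001000000 = 64
0x35D = 1101011101
→ & → 0001000000 = 64
0x24D = 1001001101
→ | → 1001001101 = 589
0x2B6 = 1010110110
→ ^ → 0011111011 = 251
→ >> 2 → 0000111110 = 62

62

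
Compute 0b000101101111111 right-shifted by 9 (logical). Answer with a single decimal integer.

x = 101101111111
shift right by 9 → 000000000101 = 5
(equivalently, floor(2943 / 512))

5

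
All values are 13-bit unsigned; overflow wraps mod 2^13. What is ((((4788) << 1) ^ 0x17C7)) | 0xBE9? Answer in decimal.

7151

4788 = 1001010110100
→ << 1 (mod 2^13) → 0010101101000 = 1384
0x17C7 = 1011111000111
→ ^ → 1001010101111 = 4783
0xBE9 = 0101111101001
→ | → 1101111101111 = 7151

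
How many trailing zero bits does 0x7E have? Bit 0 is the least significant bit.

0x7E = 1111110
Trailing zeros: 1, so the lowest set bit is bit 1 (value 2).

1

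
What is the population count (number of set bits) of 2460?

6

2460 = 100110011100
Count the 1s: 1 + 1 + 1 + 1 + 1 + 1 = 6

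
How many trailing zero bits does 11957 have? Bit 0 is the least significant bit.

11957 = 10111010110101
Trailing zeros: 0, so the lowest set bit is bit 0 (value 1).

0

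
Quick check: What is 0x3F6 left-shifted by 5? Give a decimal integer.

0x3F6 = 000001111110110
shift left by 5 → 111111011000000 = 32448
(equivalently, 1014 × 2^5 = 1014 × 32)

32448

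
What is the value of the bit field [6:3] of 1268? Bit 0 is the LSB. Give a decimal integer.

v = 010011110100
Shift right by 3: 010011110
Mask low 4 bits: 1110 = 14

14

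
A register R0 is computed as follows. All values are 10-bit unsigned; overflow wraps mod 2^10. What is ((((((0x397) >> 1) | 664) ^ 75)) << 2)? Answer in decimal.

576

0x397 = 1110010111
→ >> 1 → 0111001011 = 459
664 = 1010011000
→ | → 1111011011 = 987
75 = 0001001011
→ ^ → 1110010000 = 912
→ << 2 (mod 2^10) → 1001000000 = 576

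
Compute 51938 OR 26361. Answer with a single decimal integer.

51938 = 1100101011100010
26361 = 0110011011111001
 OR → 1110111011111011 = 61179

61179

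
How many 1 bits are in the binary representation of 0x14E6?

7

0x14E6 = 1010011100110
Count the 1s: 1 + 1 + 1 + 1 + 1 + 1 + 1 = 7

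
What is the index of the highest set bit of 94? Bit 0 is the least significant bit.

6

94 = 1011110
The topmost 1 is at position 6 (since 2^6 = 64 ≤ 94 < 128).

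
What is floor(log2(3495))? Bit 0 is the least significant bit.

3495 = 110110100111
The topmost 1 is at position 11 (since 2^11 = 2048 ≤ 3495 < 4096).

11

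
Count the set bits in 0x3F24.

8

0x3F24 = 11111100100100
Count the 1s: 1 + 1 + 1 + 1 + 1 + 1 + 1 + 1 = 8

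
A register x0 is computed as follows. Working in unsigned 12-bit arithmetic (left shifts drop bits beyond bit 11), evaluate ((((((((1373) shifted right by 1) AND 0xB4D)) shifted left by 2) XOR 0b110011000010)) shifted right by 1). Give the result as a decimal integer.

633

1373 = 010101011101
→ shifted right by 1 → 001010101110 = 686
0xB4D = 101101001101
→ AND → 001000001100 = 524
→ shifted left by 2 (mod 2^12) → 100000110000 = 2096
0b110011000010 = 110011000010
→ XOR → 010011110010 = 1266
→ shifted right by 1 → 001001111001 = 633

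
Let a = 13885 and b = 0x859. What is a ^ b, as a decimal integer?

13885 = 11011000111101
0x859 = 00100001011001
XOR → 11111001100100 = 15972

15972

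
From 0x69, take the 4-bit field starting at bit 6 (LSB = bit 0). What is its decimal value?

v = 000001101001
Shift right by 6: 000001
Mask low 4 bits: 0001 = 1

1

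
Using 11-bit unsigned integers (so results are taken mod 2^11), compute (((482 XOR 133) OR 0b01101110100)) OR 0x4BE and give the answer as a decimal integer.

2047

482 = 00111100010
133 = 00010000101
→ XOR → 00101100111 = 359
0b01101110100 = 01101110100
→ OR → 01101110111 = 887
0x4BE = 10010111110
→ OR → 11111111111 = 2047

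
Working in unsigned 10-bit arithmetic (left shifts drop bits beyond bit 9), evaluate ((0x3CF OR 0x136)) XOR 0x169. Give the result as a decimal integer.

662

0x3CF = 1111001111
0x136 = 0100110110
→ OR → 1111111111 = 1023
0x169 = 0101101001
→ XOR → 1010010110 = 662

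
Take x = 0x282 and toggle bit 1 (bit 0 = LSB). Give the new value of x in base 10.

x = 01010000010
bit 1 is currently 1; toggle it via x ^ (1 << 1) = x ^ 2
→ 01010000000 = 640

640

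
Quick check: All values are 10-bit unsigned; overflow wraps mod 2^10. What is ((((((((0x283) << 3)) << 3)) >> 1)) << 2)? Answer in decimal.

0x283 = 1010000011
→ << 3 (mod 2^10) → 0000011000 = 24
→ << 3 (mod 2^10) → 0011000000 = 192
→ >> 1 → 0001100000 = 96
→ << 2 (mod 2^10) → 0110000000 = 384

384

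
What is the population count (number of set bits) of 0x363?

6

0x363 = 1101100011
Count the 1s: 1 + 1 + 1 + 1 + 1 + 1 = 6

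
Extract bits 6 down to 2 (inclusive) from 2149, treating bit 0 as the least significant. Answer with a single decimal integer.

25

v = 00100001100101
Shift right by 2: 001000011001
Mask low 5 bits: 11001 = 25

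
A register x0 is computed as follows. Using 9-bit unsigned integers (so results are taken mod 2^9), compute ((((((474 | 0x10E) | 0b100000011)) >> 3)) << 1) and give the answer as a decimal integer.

118

474 = 111011010
0x10E = 100001110
→ | → 111011110 = 478
0b100000011 = 100000011
→ | → 111011111 = 479
→ >> 3 → 000111011 = 59
→ << 1 (mod 2^9) → 001110110 = 118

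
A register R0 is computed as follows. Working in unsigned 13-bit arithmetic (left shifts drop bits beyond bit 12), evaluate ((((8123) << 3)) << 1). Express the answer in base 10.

7088

8123 = 1111110111011
→ << 3 (mod 2^13) → 1110111011000 = 7640
→ << 1 (mod 2^13) → 1101110110000 = 7088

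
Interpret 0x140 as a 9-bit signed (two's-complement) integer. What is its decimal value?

-192

pattern = 101000000 (MSB is 1 ⇒ negative)
Invert: 010111111, add 1 → 011000000 = 192, so the value is -192.
(Equivalently: 320 - 2^9 = 320 - 512 = -192.)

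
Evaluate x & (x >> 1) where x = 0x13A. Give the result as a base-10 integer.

x = 100111010 = 314
x>>1 = 010011101
AND  = 000011000 = 24
(x & (x >> 1) has a 1 wherever x has two consecutive 1 bits.)

24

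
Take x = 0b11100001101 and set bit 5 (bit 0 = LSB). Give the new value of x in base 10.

x = 11100001101
bit 5 is currently 0; set it via x | (1 << 5) = x | 32
→ 11100101101 = 1837

1837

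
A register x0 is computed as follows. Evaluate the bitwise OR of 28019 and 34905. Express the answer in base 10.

28019 = 0110110101110011
34905 = 1000100001011001
 OR → 1110110101111011 = 60795

60795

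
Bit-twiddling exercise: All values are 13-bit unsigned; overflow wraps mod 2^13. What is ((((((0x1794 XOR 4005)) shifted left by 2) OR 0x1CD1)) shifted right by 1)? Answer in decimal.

0x1794 = 1011110010100
4005 = 0111110100101
→ XOR → 1100000110001 = 6193
→ shifted left by 2 (mod 2^13) → 0000011000100 = 196
0x1CD1 = 1110011010001
→ OR → 1110011010101 = 7381
→ shifted right by 1 → 0111001101010 = 3690

3690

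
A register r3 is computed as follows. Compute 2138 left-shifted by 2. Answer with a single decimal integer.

8552

2138 = 00100001011010
shift left by 2 → 10000101101000 = 8552
(equivalently, 2138 × 2^2 = 2138 × 4)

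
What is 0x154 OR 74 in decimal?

350

0x154 = 101010100
74 = 001001010
 OR → 101011110 = 350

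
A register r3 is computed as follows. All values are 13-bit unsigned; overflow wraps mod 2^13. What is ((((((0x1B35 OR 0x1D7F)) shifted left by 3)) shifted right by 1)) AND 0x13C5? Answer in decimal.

0x1B35 = 1101100110101
0x1D7F = 1110101111111
→ OR → 1111101111111 = 8063
→ shifted left by 3 (mod 2^13) → 1101111111000 = 7160
→ shifted right by 1 → 0110111111100 = 3580
0x13C5 = 1001111000101
→ AND → 0000111000100 = 452

452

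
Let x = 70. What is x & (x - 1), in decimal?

x = 1000110 = 70
x - 1 = 1000101
AND   = 1000100 = 68
(x & (x - 1) clears the lowest set bit of x.)

68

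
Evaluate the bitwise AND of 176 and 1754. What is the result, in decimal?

144

176 = 00010110000
1754 = 11011011010
AND → 00010010000 = 144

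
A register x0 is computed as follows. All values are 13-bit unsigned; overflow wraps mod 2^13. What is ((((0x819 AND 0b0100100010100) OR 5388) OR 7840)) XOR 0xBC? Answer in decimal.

0x819 = 0100000011001
0b0100100010100 = 0100100010100
→ AND → 0100000010000 = 2064
5388 = 1010100001100
→ OR → 1110100011100 = 7452
7840 = 1111010100000
→ OR → 1111110111100 = 8124
0xBC = 0000010111100
→ XOR → 1111100000000 = 7936

7936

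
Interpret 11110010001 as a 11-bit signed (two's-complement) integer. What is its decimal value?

pattern = 11110010001 (MSB is 1 ⇒ negative)
Invert: 00001101110, add 1 → 00001101111 = 111, so the value is -111.
(Equivalently: 1937 - 2^11 = 1937 - 2048 = -111.)

-111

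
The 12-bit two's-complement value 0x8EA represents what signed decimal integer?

pattern = 100011101010 (MSB is 1 ⇒ negative)
Invert: 011100010101, add 1 → 011100010110 = 1814, so the value is -1814.
(Equivalently: 2282 - 2^12 = 2282 - 4096 = -1814.)

-1814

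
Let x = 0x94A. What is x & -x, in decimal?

2

x = 100101001010 = 2378
-x (two's complement) = …011010110110
AND   = 000000000010 = 2
(x & -x isolates the lowest set bit of x.)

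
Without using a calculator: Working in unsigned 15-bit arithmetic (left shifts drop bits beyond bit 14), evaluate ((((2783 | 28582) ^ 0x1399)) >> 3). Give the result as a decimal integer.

2783 = 000101011011111
28582 = 110111110100110
→ | → 110111111111111 = 28671
0x1399 = 001001110011001
→ ^ → 111110001100110 = 31846
→ >> 3 → 000111110001100 = 3980

3980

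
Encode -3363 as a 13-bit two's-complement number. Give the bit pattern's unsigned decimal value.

3363 in 13 bits: 0110100100011
Invert: 1001011011100
Add 1:  1001011011101 = 4829
(Check: 2^13 - 3363 = 8192 - 3363 = 4829.)

4829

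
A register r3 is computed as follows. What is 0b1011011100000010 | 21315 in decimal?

a = 1011011100000010
21315 = 0101001101000011
 OR → 1111011101000011 = 63299

63299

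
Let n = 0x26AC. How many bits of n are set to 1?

7

0x26AC = 10011010101100
Count the 1s: 1 + 1 + 1 + 1 + 1 + 1 + 1 = 7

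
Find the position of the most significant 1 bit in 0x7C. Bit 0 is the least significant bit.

6

0x7C = 1111100
The topmost 1 is at position 6 (since 2^6 = 64 ≤ 124 < 128).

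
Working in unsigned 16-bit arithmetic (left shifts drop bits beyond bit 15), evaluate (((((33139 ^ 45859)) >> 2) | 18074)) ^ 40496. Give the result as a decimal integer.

53422

33139 = 1000000101110011
45859 = 1011001100100011
→ ^ → 0011001001010000 = 12880
→ >> 2 → 0000110010010100 = 3220
18074 = 0100011010011010
→ | → 0100111010011110 = 20126
40496 = 1001111000110000
→ ^ → 1101000010101110 = 53422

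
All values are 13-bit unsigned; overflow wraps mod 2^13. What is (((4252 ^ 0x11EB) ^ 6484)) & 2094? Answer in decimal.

4252 = 1000010011100
0x11EB = 1000111101011
→ ^ → 0000101110111 = 375
6484 = 1100101010100
→ ^ → 1100000100011 = 6179
2094 = 0100000101110
→ & → 0100000100010 = 2082

2082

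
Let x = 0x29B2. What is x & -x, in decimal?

x = 10100110110010 = 10674
-x (two's complement) = …01011001001110
AND   = 00000000000010 = 2
(x & -x isolates the lowest set bit of x.)

2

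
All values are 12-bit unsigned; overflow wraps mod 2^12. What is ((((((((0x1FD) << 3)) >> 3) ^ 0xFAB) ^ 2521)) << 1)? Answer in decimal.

3870

0x1FD = 000111111101
→ << 3 (mod 2^12) → 111111101000 = 4072
→ >> 3 → 000111111101 = 509
0xFAB = 111110101011
→ ^ → 111001010110 = 3670
2521 = 100111011001
→ ^ → 011110001111 = 1935
→ << 1 (mod 2^12) → 111100011110 = 3870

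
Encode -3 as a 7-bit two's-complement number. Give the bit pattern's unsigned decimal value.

125

3 in 7 bits: 0000011
Invert: 1111100
Add 1:  1111101 = 125
(Check: 2^7 - 3 = 128 - 3 = 125.)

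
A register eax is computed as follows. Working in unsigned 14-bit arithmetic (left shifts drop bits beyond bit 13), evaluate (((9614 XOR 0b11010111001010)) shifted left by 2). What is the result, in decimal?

272

9614 = 10010110001110
0b11010111001010 = 11010111001010
→ XOR → 01000001000100 = 4164
→ shifted left by 2 (mod 2^14) → 00000100010000 = 272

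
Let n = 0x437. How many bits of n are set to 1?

6

0x437 = 10000110111
Count the 1s: 1 + 1 + 1 + 1 + 1 + 1 = 6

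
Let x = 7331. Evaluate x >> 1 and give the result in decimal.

7331 = 1110010100011
shift right by 1 → 0111001010001 = 3665
(equivalently, floor(7331 / 2))

3665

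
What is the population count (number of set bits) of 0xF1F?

0xF1F = 111100011111
Count the 1s: 1 + 1 + 1 + 1 + 1 + 1 + 1 + 1 + 1 = 9

9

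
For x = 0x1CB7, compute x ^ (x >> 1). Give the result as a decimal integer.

x = 1110010110111 = 7351
x>>1 = 0111001011011
XOR  = 1001011101100 = 4844
(x ^ (x >> 1) gives the standard binary-reflected Gray code of x.)

4844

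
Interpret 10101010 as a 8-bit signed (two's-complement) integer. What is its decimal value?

pattern = 10101010 (MSB is 1 ⇒ negative)
Invert: 01010101, add 1 → 01010110 = 86, so the value is -86.
(Equivalently: 170 - 2^8 = 170 - 256 = -86.)

-86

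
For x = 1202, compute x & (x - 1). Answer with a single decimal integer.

1200

x = 10010110010 = 1202
x - 1 = 10010110001
AND   = 10010110000 = 1200
(x & (x - 1) clears the lowest set bit of x.)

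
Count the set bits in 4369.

4

4369 = 1000100010001
Count the 1s: 1 + 1 + 1 + 1 = 4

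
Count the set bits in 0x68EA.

0x68EA = 110100011101010
Count the 1s: 1 + 1 + 1 + 1 + 1 + 1 + 1 + 1 = 8

8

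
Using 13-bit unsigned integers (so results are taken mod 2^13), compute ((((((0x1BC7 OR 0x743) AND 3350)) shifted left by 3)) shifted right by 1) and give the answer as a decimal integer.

0x1BC7 = 1101111000111
0x743 = 0011101000011
→ OR → 1111111000111 = 8135
3350 = 0110100010110
→ AND → 0110100000110 = 3334
→ shifted left by 3 (mod 2^13) → 0100000110000 = 2096
→ shifted right by 1 → 0010000011000 = 1048

1048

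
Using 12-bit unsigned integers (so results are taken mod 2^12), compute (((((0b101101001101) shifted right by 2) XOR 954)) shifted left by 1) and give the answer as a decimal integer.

722

0b101101001101 = 101101001101
→ shifted right by 2 → 001011010011 = 723
954 = 001110111010
→ XOR → 000101101001 = 361
→ shifted left by 1 (mod 2^12) → 001011010010 = 722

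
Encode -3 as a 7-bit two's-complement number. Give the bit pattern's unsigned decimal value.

3 in 7 bits: 0000011
Invert: 1111100
Add 1:  1111101 = 125
(Check: 2^7 - 3 = 128 - 3 = 125.)

125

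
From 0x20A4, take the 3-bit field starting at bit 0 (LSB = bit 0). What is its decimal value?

4

v = 10000010100100
Shift right by 0: 10000010100100
Mask low 3 bits: 100 = 4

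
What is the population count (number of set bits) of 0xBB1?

7

0xBB1 = 101110110001
Count the 1s: 1 + 1 + 1 + 1 + 1 + 1 + 1 = 7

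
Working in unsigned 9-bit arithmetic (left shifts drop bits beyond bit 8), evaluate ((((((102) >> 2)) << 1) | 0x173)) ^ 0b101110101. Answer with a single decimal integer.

102 = 001100110
→ >> 2 → 000011001 = 25
→ << 1 (mod 2^9) → 000110010 = 50
0x173 = 101110011
→ | → 101110011 = 371
0b101110101 = 101110101
→ ^ → 000000110 = 6

6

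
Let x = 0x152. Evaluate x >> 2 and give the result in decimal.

84

0x152 = 101010010
shift right by 2 → 001010100 = 84
(equivalently, floor(338 / 4))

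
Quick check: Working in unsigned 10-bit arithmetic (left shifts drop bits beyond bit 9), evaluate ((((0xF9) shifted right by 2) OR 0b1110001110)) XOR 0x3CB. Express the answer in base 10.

0xF9 = 0011111001
→ shifted right by 2 → 0000111110 = 62
0b1110001110 = 1110001110
→ OR → 1110111110 = 958
0x3CB = 1111001011
→ XOR → 0001110101 = 117

117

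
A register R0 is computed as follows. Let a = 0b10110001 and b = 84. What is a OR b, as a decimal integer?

245

a = 10110001
84 = 01010100
 OR → 11110101 = 245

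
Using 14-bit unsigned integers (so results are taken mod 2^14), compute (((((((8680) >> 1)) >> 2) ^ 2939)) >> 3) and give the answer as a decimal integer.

488

8680 = 10000111101000
→ >> 1 → 01000011110100 = 4340
→ >> 2 → 00010000111101 = 1085
2939 = 00101101111011
→ ^ → 00111101000110 = 3910
→ >> 3 → 00000111101000 = 488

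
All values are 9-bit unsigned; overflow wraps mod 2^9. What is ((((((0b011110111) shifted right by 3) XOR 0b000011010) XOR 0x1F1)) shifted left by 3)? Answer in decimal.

0b011110111 = 011110111
→ shifted right by 3 → 000011110 = 30
0b000011010 = 000011010
→ XOR → 000000100 = 4
0x1F1 = 111110001
→ XOR → 111110101 = 501
→ shifted left by 3 (mod 2^9) → 110101000 = 424

424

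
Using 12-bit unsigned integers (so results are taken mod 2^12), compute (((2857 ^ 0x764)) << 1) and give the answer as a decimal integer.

2202

2857 = 101100101001
0x764 = 011101100100
→ ^ → 110001001101 = 3149
→ << 1 (mod 2^12) → 100010011010 = 2202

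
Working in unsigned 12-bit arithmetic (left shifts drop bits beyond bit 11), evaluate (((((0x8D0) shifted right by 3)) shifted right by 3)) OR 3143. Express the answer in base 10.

3175

0x8D0 = 100011010000
→ shifted right by 3 → 000100011010 = 282
→ shifted right by 3 → 000000100011 = 35
3143 = 110001000111
→ OR → 110001100111 = 3175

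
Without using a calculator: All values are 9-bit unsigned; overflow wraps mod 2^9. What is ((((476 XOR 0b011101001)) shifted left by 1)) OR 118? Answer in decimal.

476 = 111011100
0b011101001 = 011101001
→ XOR → 100110101 = 309
→ shifted left by 1 (mod 2^9) → 001101010 = 106
118 = 001110110
→ OR → 001111110 = 126

126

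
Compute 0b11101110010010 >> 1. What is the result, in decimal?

x = 11101110010010
shift right by 1 → 01110111001001 = 7625
(equivalently, floor(15250 / 2))

7625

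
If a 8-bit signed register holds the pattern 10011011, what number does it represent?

-101

pattern = 10011011 (MSB is 1 ⇒ negative)
Invert: 01100100, add 1 → 01100101 = 101, so the value is -101.
(Equivalently: 155 - 2^8 = 155 - 256 = -101.)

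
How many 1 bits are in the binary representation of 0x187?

5

0x187 = 110000111
Count the 1s: 1 + 1 + 1 + 1 + 1 = 5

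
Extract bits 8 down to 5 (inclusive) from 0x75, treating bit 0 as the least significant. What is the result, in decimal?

3

v = 0001110101
Shift right by 5: 00011
Mask low 4 bits: 0011 = 3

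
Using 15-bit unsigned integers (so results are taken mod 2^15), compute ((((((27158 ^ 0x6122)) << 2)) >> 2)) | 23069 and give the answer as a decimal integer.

27158 = 110101000010110
0x6122 = 110000100100010
→ ^ → 000101100110100 = 2868
→ << 2 (mod 2^15) → 010110011010000 = 11472
→ >> 2 → 000101100110100 = 2868
23069 = 101101000011101
→ | → 101101100111101 = 23357

23357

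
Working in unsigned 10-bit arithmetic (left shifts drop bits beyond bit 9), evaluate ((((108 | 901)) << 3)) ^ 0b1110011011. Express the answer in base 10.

243

108 = 0001101100
901 = 1110000101
→ | → 1111101101 = 1005
→ << 3 (mod 2^10) → 1101101000 = 872
0b1110011011 = 1110011011
→ ^ → 0011110011 = 243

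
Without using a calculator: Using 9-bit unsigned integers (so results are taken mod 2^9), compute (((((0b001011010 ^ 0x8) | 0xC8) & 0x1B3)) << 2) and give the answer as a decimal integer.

0b001011010 = 001011010
0x8 = 000001000
→ ^ → 001010010 = 82
0xC8 = 011001000
→ | → 011011010 = 218
0x1B3 = 110110011
→ & → 010010010 = 146
→ << 2 (mod 2^9) → 001001000 = 72

72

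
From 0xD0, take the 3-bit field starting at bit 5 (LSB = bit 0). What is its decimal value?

v = 011010000
Shift right by 5: 0110
Mask low 3 bits: 110 = 6

6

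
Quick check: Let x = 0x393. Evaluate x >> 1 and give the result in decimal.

457

0x393 = 1110010011
shift right by 1 → 0111001001 = 457
(equivalently, floor(915 / 2))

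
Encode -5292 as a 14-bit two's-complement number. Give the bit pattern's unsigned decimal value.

5292 in 14 bits: 01010010101100
Invert: 10101101010011
Add 1:  10101101010100 = 11092
(Check: 2^14 - 5292 = 16384 - 5292 = 11092.)

11092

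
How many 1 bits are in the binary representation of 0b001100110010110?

n = 1100110010110
Count the 1s: 1 + 1 + 1 + 1 + 1 + 1 + 1 = 7

7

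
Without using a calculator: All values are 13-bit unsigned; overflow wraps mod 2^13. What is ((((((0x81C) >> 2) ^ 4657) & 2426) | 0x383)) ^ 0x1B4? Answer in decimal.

519

0x81C = 0100000011100
→ >> 2 → 0001000000111 = 519
4657 = 1001000110001
→ ^ → 1000000110110 = 4150
2426 = 0100101111010
→ & → 0000000110010 = 50
0x383 = 0001110000011
→ | → 0001110110011 = 947
0x1B4 = 0000110110100
→ ^ → 0001000000111 = 519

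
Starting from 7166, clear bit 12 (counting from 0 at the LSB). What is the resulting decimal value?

3070

x = 1101111111110
bit 12 is currently 1; clear it via x & ~(1 << 12) = x & ~4096
→ 0101111111110 = 3070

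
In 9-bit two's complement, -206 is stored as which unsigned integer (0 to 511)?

306

206 in 9 bits: 011001110
Invert: 100110001
Add 1:  100110010 = 306
(Check: 2^9 - 206 = 512 - 206 = 306.)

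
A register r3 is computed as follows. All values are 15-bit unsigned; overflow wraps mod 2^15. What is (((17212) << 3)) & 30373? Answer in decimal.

4256

17212 = 100001100111100
→ << 3 (mod 2^15) → 001100111100000 = 6624
30373 = 111011010100101
→ & → 001000010100000 = 4256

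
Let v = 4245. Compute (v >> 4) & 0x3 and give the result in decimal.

v = 001000010010101
Shift right by 4: 00100001001
Mask low 2 bits: 01 = 1

1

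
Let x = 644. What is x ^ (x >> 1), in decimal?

966

x = 1010000100 = 644
x>>1 = 0101000010
XOR  = 1111000110 = 966
(x ^ (x >> 1) gives the standard binary-reflected Gray code of x.)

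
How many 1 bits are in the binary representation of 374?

374 = 101110110
Count the 1s: 1 + 1 + 1 + 1 + 1 + 1 = 6

6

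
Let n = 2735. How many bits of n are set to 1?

8

2735 = 101010101111
Count the 1s: 1 + 1 + 1 + 1 + 1 + 1 + 1 + 1 = 8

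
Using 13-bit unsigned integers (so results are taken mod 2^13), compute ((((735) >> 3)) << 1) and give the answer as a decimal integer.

735 = 0001011011111
→ >> 3 → 0000001011011 = 91
→ << 1 (mod 2^13) → 0000010110110 = 182

182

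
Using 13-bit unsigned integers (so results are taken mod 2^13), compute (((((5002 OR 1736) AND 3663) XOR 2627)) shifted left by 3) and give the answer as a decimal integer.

72

5002 = 1001110001010
1736 = 0011011001000
→ OR → 1011111001010 = 6090
3663 = 0111001001111
→ AND → 0011001001010 = 1610
2627 = 0101001000011
→ XOR → 0110000001001 = 3081
→ shifted left by 3 (mod 2^13) → 0000001001000 = 72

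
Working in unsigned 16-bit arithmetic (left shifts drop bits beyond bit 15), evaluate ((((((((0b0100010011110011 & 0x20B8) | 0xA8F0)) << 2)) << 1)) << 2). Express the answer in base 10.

0b0100010011110011 = 0100010011110011
0x20B8 = 0010000010111000
→ & → 0000000010110000 = 176
0xA8F0 = 1010100011110000
→ | → 1010100011110000 = 43248
→ << 2 (mod 2^16) → 1010001111000000 = 41920
→ << 1 (mod 2^16) → 0100011110000000 = 18304
→ << 2 (mod 2^16) → 0001111000000000 = 7680

7680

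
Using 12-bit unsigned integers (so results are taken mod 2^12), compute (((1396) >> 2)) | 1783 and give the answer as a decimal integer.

1396 = 010101110100
→ >> 2 → 000101011101 = 349
1783 = 011011110111
→ | → 011111111111 = 2047

2047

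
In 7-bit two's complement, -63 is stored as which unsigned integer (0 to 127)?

65

63 in 7 bits: 0111111
Invert: 1000000
Add 1:  1000001 = 65
(Check: 2^7 - 63 = 128 - 63 = 65.)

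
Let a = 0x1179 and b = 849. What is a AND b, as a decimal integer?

337

0x1179 = 1000101111001
849 = 0001101010001
AND → 0000101010001 = 337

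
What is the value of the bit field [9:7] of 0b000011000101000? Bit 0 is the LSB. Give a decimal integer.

4

v = 000011000101000
Shift right by 7: 00001100
Mask low 3 bits: 100 = 4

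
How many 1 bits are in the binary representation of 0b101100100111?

n = 101100100111
Count the 1s: 1 + 1 + 1 + 1 + 1 + 1 + 1 = 7

7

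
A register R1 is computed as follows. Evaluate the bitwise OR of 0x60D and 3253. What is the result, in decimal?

3773

0x60D = 011000001101
3253 = 110010110101
 OR → 111010111101 = 3773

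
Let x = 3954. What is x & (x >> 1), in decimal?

1840

x = 111101110010 = 3954
x>>1 = 011110111001
AND  = 011100110000 = 1840
(x & (x >> 1) has a 1 wherever x has two consecutive 1 bits.)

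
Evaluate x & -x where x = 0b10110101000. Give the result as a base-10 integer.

x = 10110101000 = 1448
-x (two's complement) = …01001011000
AND   = 00000001000 = 8
(x & -x isolates the lowest set bit of x.)

8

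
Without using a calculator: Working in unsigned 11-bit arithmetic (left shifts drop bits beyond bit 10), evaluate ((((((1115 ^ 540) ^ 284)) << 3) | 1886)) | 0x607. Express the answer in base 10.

2015

1115 = 10001011011
540 = 01000011100
→ ^ → 11001000111 = 1607
284 = 00100011100
→ ^ → 11101011011 = 1883
→ << 3 (mod 2^11) → 01011011000 = 728
1886 = 11101011110
→ | → 11111011110 = 2014
0x607 = 11000000111
→ | → 11111011111 = 2015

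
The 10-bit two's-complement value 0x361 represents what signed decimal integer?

pattern = 1101100001 (MSB is 1 ⇒ negative)
Invert: 0010011110, add 1 → 0010011111 = 159, so the value is -159.
(Equivalently: 865 - 2^10 = 865 - 1024 = -159.)

-159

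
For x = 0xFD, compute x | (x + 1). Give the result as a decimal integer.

x = 11111101 = 253
x + 1 = 11111110
OR    = 11111111 = 255
(x | (x + 1) sets the lowest cleared bit.)

255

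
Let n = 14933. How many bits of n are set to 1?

14933 = 11101001010101
Count the 1s: 1 + 1 + 1 + 1 + 1 + 1 + 1 + 1 = 8

8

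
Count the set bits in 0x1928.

0x1928 = 1100100101000
Count the 1s: 1 + 1 + 1 + 1 + 1 = 5

5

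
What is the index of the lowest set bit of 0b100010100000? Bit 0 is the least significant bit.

0b100010100000 = 100010100000
Trailing zeros: 5, so the lowest set bit is bit 5 (value 32).

5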